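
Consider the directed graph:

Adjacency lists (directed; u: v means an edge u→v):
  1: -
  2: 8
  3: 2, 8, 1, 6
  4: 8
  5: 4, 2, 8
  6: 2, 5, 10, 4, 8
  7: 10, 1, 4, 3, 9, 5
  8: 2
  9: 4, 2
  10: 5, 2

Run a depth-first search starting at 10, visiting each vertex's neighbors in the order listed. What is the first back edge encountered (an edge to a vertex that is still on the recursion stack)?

2->8

DFS from 10 (visiting each vertex's neighbors in the order listed); mark gray on enter, black on exit:
10 gray
  5 gray
    4 gray
      8 gray
        2 gray
          2→8: 8 is gray → back edge
First back edge: 2 → 8.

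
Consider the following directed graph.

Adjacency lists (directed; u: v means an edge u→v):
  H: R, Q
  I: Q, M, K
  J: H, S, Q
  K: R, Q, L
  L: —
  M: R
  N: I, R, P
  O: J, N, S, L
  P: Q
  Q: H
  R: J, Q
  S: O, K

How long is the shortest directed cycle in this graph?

2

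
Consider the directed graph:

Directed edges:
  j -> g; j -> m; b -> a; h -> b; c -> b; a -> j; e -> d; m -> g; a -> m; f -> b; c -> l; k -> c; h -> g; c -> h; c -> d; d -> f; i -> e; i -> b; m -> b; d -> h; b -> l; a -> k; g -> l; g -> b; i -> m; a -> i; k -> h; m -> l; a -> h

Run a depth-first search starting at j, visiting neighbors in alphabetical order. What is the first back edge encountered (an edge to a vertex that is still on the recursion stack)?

h->b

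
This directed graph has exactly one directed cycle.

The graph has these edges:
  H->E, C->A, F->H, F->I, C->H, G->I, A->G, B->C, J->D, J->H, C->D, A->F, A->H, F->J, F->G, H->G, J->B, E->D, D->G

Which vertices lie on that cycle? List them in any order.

DFS with gray/black marking from F:
F gray
  I gray
  I black
  G gray
    G→I: I black — skip
  G black
  J gray
    B gray
      C gray
        H gray
          E gray
            D gray
              D→G: G black — skip
            D black
          E black
          H→G: G black — skip
        H black
        A gray
          A→F: F is gray → back edge
Back edge closes the cycle F → J → B → C → A → F; its vertices are {A, B, C, F, J}.

A, B, C, F, J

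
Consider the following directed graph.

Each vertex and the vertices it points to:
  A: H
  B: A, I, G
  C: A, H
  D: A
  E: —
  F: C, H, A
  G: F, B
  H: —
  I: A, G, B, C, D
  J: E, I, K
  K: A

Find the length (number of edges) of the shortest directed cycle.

For each vertex v, BFS finds the shortest path from v back to v.
The shortest such closed walk is I → B → I, length 2.

2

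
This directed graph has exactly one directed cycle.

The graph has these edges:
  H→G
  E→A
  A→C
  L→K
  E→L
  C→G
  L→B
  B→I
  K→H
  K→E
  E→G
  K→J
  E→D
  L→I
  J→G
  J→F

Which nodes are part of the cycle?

E, K, L

DFS with gray/black marking from E:
E gray
  G gray
  G black
  A gray
    C gray
      C→G: G black — skip
    C black
  A black
  D gray
  D black
  L gray
    B gray
      I gray
      I black
    B black
    L→I: I black — skip
    K gray
      H gray
        H→G: G black — skip
      H black
      K→E: E is gray → back edge
Back edge closes the cycle E → L → K → E; its vertices are {E, K, L}.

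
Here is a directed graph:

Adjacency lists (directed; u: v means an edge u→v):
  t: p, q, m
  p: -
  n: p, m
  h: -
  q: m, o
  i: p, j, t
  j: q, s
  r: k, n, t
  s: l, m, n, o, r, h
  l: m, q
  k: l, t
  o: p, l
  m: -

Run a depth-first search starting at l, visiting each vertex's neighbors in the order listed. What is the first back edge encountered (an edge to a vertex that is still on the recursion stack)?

DFS from l (visiting each vertex's neighbors in the order listed); mark gray on enter, black on exit:
l gray
  m gray
  m black
  q gray
    q→m: m black — skip
    o gray
      p gray
      p black
      o→l: l is gray → back edge
First back edge: o → l.

o→l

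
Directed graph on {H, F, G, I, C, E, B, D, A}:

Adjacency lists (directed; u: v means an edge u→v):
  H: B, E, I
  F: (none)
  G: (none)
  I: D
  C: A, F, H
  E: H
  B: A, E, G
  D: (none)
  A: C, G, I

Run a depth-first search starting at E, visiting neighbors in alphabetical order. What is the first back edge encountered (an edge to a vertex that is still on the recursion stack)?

DFS from E (visiting neighbors in alphabetical order); mark gray on enter, black on exit:
E gray
  H gray
    B gray
      A gray
        C gray
          C→A: A is gray → back edge
First back edge: C → A.

C->A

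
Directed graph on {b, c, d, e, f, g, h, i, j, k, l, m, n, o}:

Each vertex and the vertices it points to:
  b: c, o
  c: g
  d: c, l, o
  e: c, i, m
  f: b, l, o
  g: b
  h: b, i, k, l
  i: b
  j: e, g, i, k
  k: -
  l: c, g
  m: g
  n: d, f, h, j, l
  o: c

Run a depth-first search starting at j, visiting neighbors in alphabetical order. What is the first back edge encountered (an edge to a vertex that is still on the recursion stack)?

b->c

DFS from j (visiting neighbors in alphabetical order); mark gray on enter, black on exit:
j gray
  e gray
    c gray
      g gray
        b gray
          b→c: c is gray → back edge
First back edge: b → c.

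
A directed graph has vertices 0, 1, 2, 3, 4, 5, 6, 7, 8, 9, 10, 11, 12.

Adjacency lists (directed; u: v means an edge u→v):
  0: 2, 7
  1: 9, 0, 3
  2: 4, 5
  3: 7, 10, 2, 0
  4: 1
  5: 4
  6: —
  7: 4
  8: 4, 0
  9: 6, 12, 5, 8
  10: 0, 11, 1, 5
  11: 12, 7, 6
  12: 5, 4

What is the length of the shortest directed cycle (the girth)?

3

For each vertex v, BFS finds the shortest path from v back to v.
The shortest such closed walk is 10 → 1 → 3 → 10, length 3.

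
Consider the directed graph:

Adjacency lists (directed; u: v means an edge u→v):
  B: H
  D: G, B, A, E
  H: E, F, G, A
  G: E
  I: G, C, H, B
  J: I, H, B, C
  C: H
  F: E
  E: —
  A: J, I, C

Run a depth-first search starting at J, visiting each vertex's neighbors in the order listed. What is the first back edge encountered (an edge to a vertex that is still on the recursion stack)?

A->J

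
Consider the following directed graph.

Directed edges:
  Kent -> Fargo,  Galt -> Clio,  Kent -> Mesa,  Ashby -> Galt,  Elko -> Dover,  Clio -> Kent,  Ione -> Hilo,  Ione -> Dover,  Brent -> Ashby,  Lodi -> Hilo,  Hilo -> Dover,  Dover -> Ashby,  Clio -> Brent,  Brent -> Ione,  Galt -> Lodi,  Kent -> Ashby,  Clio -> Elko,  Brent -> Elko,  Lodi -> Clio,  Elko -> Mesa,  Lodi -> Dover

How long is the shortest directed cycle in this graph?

4

For each vertex v, BFS finds the shortest path from v back to v.
The shortest such closed walk is Galt → Clio → Brent → Ashby → Galt, length 4.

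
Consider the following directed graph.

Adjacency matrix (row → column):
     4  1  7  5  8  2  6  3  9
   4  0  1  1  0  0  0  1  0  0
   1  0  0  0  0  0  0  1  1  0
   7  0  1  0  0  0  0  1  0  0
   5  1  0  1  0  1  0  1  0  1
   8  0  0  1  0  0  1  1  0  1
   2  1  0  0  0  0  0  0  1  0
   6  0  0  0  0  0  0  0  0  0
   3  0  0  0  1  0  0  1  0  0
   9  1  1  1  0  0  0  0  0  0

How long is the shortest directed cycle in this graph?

4

For each vertex v, BFS finds the shortest path from v back to v.
The shortest such closed walk is 5 → 7 → 1 → 3 → 5, length 4.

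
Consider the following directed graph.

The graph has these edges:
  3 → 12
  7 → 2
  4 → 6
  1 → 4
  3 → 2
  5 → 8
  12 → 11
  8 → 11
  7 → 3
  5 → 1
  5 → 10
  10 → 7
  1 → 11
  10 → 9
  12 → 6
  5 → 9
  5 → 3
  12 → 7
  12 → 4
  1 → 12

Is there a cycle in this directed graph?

Yes

DFS with white/gray/black marking, starting from 8:
8 gray
  11 gray
  11 black
8 black
3 gray
  2 gray
  2 black
  12 gray
    7 gray
      7→3: 3 is gray → back edge
Back edge found, so a cycle exists: 3 → 12 → 7 → 3.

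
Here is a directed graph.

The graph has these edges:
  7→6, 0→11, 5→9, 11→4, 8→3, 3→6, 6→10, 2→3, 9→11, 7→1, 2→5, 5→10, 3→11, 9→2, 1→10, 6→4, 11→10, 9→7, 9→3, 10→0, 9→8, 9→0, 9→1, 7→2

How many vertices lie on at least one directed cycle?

7

A vertex is on a directed cycle iff it belongs to a strongly connected component of size ≥ 2 (or has a self-loop).
The vertices on cycles are {0, 2, 5, 7, 9, 10, 11} — 7 in total.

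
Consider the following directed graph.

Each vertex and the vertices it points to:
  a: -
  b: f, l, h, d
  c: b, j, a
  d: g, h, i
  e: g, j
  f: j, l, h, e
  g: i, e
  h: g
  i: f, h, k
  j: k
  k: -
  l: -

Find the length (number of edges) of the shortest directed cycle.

For each vertex v, BFS finds the shortest path from v back to v.
The shortest such closed walk is g → e → g, length 2.

2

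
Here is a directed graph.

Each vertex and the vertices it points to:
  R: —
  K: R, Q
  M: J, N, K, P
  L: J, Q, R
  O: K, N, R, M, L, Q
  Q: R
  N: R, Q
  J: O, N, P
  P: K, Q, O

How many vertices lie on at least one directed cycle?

A vertex is on a directed cycle iff it belongs to a strongly connected component of size ≥ 2 (or has a self-loop).
The vertices on cycles are {J, L, M, O, P} — 5 in total.

5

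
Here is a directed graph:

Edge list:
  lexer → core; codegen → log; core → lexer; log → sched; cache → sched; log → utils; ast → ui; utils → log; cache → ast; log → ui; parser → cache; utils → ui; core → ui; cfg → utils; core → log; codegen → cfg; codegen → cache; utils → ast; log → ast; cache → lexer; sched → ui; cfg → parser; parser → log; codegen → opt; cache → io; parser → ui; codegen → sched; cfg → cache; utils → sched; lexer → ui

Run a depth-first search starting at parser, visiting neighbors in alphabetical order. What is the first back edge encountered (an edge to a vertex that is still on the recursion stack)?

core->lexer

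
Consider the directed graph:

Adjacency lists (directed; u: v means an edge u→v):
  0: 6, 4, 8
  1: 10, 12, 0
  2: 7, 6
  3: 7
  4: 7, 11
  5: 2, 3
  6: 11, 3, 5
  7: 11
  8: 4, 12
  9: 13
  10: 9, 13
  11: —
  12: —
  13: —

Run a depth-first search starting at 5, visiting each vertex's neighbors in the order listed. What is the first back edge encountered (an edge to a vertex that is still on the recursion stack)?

6→5

DFS from 5 (visiting each vertex's neighbors in the order listed); mark gray on enter, black on exit:
5 gray
  2 gray
    7 gray
      11 gray
      11 black
    7 black
    6 gray
      6→11: 11 black — skip
      3 gray
        3→7: 7 black — skip
      3 black
      6→5: 5 is gray → back edge
First back edge: 6 → 5.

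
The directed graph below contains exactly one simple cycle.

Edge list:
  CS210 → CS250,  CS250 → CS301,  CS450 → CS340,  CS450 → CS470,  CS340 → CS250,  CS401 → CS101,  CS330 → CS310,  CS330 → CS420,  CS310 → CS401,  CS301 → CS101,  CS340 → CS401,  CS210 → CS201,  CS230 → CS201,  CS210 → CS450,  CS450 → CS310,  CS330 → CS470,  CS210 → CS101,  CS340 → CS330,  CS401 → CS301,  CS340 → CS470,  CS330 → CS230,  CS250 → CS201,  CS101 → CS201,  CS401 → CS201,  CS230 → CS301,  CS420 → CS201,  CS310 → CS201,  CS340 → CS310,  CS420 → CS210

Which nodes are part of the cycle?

DFS with gray/black marking from CS330:
CS330 gray
  CS470 gray
  CS470 black
  CS310 gray
    CS201 gray
    CS201 black
    CS401 gray
      CS101 gray
        CS101→CS201: CS201 black — skip
      CS101 black
      CS301 gray
        CS301→CS101: CS101 black — skip
      CS301 black
      CS401→CS201: CS201 black — skip
    CS401 black
  CS310 black
  CS230 gray
    CS230→CS301: CS301 black — skip
    CS230→CS201: CS201 black — skip
  CS230 black
  CS420 gray
    CS210 gray
      CS210→CS201: CS201 black — skip
      CS210→CS101: CS101 black — skip
      CS250 gray
        CS250→CS201: CS201 black — skip
        CS250→CS301: CS301 black — skip
      CS250 black
      CS450 gray
        CS340 gray
          CS340→CS330: CS330 is gray → back edge
Back edge closes the cycle CS330 → CS420 → CS210 → CS450 → CS340 → CS330; its vertices are {CS210, CS330, CS340, CS420, CS450}.

CS210, CS330, CS340, CS420, CS450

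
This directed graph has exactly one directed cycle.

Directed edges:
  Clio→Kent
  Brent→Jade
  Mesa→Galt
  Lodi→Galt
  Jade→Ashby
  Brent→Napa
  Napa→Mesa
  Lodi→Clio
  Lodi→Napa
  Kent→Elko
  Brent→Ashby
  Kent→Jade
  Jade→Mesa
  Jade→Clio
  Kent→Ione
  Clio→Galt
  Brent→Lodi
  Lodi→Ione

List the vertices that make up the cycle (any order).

Clio, Jade, Kent

DFS with gray/black marking from Clio:
Clio gray
  Kent gray
    Ione gray
    Ione black
    Elko gray
    Elko black
    Jade gray
      Ashby gray
      Ashby black
      Jade→Clio: Clio is gray → back edge
Back edge closes the cycle Clio → Kent → Jade → Clio; its vertices are {Clio, Jade, Kent}.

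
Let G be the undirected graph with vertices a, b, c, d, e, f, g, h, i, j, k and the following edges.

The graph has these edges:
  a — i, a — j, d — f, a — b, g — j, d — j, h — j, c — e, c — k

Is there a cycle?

DFS, tracking each vertex's parent; an edge to a visited non-parent vertex closes a cycle.
Start from g:
visit g (parent –)
  visit j (parent g)
    visit h (parent j)
      h–j: parent, skip
    visit d (parent j)
      visit f (parent d)
        f–d: parent, skip
      d–j: parent, skip
    j–g: parent, skip
    visit a (parent j)
      visit b (parent a)
        b–a: parent, skip
      visit i (parent a)
        i–a: parent, skip
      a–j: parent, skip
visit c (parent –)
  visit k (parent c)
    k–c: parent, skip
  visit e (parent c)
    e–c: parent, skip
No non-parent visited neighbor found — the graph is a forest.

No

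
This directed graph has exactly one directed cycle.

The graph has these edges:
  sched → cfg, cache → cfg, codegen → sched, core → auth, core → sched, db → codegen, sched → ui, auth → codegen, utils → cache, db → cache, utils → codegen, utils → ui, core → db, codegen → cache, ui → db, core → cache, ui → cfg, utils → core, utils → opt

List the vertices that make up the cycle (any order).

db, ui, sched, codegen

DFS with gray/black marking from ui:
ui gray
  cfg gray
  cfg black
  db gray
    cache gray
      cache→cfg: cfg black — skip
    cache black
    codegen gray
      sched gray
        sched→cfg: cfg black — skip
        sched→ui: ui is gray → back edge
Back edge closes the cycle ui → db → codegen → sched → ui; its vertices are {db, ui, sched, codegen}.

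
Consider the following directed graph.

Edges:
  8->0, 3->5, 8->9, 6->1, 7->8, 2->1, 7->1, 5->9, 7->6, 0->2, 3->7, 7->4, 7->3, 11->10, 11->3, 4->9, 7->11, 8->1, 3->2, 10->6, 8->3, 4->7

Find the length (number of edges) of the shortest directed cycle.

For each vertex v, BFS finds the shortest path from v back to v.
The shortest such closed walk is 3 → 7 → 3, length 2.

2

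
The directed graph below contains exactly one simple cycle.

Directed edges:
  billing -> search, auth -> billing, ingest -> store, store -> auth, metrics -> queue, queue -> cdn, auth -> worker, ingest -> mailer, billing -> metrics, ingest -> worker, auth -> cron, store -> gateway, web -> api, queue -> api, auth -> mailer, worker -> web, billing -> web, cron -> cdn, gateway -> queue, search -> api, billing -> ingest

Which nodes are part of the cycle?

DFS with gray/black marking from auth:
auth gray
  cron gray
    cdn gray
    cdn black
  cron black
  billing gray
    search gray
      api gray
      api black
    search black
    metrics gray
      queue gray
        queue→api: api black — skip
        queue→cdn: cdn black — skip
      queue black
    metrics black
    web gray
      web→api: api black — skip
    web black
    ingest gray
      worker gray
        worker→web: web black — skip
      worker black
      store gray
        gateway gray
          gateway→queue: queue black — skip
        gateway black
        store→auth: auth is gray → back edge
Back edge closes the cycle auth → billing → ingest → store → auth; its vertices are {auth, store, ingest, billing}.

auth, store, ingest, billing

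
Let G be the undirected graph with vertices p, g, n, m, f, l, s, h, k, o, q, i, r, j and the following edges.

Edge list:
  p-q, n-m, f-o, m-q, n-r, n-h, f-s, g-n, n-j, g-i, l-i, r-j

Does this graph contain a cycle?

Yes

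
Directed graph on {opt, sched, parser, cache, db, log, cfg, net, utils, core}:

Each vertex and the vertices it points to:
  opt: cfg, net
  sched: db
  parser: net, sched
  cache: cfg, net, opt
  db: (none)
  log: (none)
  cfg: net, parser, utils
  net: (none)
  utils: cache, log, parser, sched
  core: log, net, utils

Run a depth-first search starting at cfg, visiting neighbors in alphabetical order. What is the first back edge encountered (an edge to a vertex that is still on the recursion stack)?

cache→cfg

DFS from cfg (visiting neighbors in alphabetical order); mark gray on enter, black on exit:
cfg gray
  net gray
  net black
  parser gray
    parser→net: net black — skip
    sched gray
      db gray
      db black
    sched black
  parser black
  utils gray
    cache gray
      cache→cfg: cfg is gray → back edge
First back edge: cache → cfg.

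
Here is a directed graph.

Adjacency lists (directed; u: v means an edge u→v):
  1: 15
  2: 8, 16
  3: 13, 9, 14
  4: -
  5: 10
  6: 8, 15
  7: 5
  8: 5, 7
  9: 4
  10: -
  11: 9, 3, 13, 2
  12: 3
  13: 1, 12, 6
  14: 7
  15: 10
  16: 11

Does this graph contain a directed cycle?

Yes

DFS with white/gray/black marking, starting from 4:
4 gray
4 black
1 gray
  15 gray
    10 gray
    10 black
  15 black
1 black
2 gray
  8 gray
    5 gray
      5→10: 10 black — skip
    5 black
    7 gray
      7→5: 5 black — skip
    7 black
  8 black
  16 gray
    11 gray
      9 gray
        9→4: 4 black — skip
      9 black
      3 gray
        13 gray
          13→1: 1 black — skip
          12 gray
            12→3: 3 is gray → back edge
Back edge found, so a cycle exists: 3 → 13 → 12 → 3.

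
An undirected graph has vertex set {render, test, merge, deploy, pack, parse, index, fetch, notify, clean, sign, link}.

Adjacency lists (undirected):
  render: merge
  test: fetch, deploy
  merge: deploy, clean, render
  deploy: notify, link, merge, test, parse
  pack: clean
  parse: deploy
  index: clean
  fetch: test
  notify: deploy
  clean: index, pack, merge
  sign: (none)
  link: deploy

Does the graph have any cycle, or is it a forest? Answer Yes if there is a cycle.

No

DFS, tracking each vertex's parent; an edge to a visited non-parent vertex closes a cycle.
Start from index:
visit index (parent –)
  visit clean (parent index)
    clean–index: parent, skip
    visit pack (parent clean)
      pack–clean: parent, skip
    visit merge (parent clean)
      visit deploy (parent merge)
        visit notify (parent deploy)
          notify–deploy: parent, skip
        visit link (parent deploy)
          link–deploy: parent, skip
        deploy–merge: parent, skip
        visit test (parent deploy)
          visit fetch (parent test)
            fetch–test: parent, skip
          test–deploy: parent, skip
        visit parse (parent deploy)
          parse–deploy: parent, skip
      merge–clean: parent, skip
      visit render (parent merge)
        render–merge: parent, skip
visit sign (parent –)
No non-parent visited neighbor found — the graph is a forest.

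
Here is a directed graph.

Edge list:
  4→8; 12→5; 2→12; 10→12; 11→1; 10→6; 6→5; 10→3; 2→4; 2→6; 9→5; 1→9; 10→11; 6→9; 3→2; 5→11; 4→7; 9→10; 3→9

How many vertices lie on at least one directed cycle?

A vertex is on a directed cycle iff it belongs to a strongly connected component of size ≥ 2 (or has a self-loop).
The vertices on cycles are {1, 2, 3, 5, 6, 9, 10, 11, 12} — 9 in total.

9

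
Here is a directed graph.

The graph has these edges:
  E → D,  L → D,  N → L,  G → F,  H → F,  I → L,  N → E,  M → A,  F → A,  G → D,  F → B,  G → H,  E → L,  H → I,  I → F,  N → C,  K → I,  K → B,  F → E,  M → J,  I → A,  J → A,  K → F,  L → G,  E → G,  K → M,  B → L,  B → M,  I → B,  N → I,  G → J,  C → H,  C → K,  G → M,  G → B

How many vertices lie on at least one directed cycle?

A vertex is on a directed cycle iff it belongs to a strongly connected component of size ≥ 2 (or has a self-loop).
The vertices on cycles are {B, E, F, G, H, I, L} — 7 in total.

7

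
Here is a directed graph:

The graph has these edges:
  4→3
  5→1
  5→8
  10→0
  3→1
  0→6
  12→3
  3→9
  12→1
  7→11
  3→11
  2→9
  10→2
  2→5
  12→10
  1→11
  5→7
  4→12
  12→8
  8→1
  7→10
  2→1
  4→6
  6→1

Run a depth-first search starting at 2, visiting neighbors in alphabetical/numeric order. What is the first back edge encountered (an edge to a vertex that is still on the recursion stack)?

10->2

DFS from 2 (visiting neighbors in alphabetical/numeric order); mark gray on enter, black on exit:
2 gray
  1 gray
    11 gray
    11 black
  1 black
  5 gray
    5→1: 1 black — skip
    7 gray
      10 gray
        0 gray
          6 gray
            6→1: 1 black — skip
          6 black
        0 black
        10→2: 2 is gray → back edge
First back edge: 10 → 2.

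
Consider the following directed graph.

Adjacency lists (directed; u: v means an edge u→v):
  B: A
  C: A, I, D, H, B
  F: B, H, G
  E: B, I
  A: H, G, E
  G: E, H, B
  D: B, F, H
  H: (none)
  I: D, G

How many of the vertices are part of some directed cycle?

7

A vertex is on a directed cycle iff it belongs to a strongly connected component of size ≥ 2 (or has a self-loop).
The vertices on cycles are {A, B, D, E, F, G, I} — 7 in total.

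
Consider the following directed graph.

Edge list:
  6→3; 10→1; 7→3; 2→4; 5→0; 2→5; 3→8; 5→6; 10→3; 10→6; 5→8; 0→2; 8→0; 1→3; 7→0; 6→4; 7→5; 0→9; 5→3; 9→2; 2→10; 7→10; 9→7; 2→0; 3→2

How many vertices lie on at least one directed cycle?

A vertex is on a directed cycle iff it belongs to a strongly connected component of size ≥ 2 (or has a self-loop).
The vertices on cycles are {0, 1, 2, 3, 5, 6, 7, 8, 9, 10} — 10 in total.

10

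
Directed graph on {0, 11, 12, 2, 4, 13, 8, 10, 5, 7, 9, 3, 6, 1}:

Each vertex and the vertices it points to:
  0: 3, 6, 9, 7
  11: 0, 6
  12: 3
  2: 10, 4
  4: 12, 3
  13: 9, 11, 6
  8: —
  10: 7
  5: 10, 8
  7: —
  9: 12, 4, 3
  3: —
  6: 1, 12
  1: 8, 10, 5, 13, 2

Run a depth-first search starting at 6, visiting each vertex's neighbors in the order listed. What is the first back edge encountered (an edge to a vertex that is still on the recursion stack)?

DFS from 6 (visiting each vertex's neighbors in the order listed); mark gray on enter, black on exit:
6 gray
  1 gray
    8 gray
    8 black
    10 gray
      7 gray
      7 black
    10 black
    5 gray
      5→10: 10 black — skip
      5→8: 8 black — skip
    5 black
    13 gray
      9 gray
        12 gray
          3 gray
          3 black
        12 black
        4 gray
          4→12: 12 black — skip
          4→3: 3 black — skip
        4 black
        9→3: 3 black — skip
      9 black
      11 gray
        0 gray
          0→3: 3 black — skip
          0→6: 6 is gray → back edge
First back edge: 0 → 6.

0->6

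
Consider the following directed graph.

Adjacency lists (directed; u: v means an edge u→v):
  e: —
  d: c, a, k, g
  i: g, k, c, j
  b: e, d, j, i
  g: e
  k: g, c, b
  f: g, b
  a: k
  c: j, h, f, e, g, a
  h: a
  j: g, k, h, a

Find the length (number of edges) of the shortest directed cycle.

For each vertex v, BFS finds the shortest path from v back to v.
The shortest such closed walk is b → d → k → b, length 3.

3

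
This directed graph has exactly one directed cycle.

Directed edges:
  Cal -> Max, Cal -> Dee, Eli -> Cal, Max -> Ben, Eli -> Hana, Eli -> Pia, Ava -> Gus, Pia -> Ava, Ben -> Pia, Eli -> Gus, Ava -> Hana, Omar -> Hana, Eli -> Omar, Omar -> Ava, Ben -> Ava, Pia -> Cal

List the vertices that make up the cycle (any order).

Ben, Cal, Max, Pia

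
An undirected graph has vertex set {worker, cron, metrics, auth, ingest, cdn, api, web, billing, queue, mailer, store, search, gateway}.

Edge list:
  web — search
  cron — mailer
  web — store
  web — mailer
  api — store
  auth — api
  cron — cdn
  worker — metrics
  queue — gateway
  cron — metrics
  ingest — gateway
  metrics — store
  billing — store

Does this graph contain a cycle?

Yes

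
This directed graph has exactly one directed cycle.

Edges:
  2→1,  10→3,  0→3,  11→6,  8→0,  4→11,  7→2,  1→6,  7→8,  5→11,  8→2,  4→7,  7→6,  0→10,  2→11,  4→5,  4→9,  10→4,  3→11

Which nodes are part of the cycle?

DFS with gray/black marking from 0:
0 gray
  3 gray
    11 gray
      6 gray
      6 black
    11 black
  3 black
  10 gray
    4 gray
      4→11: 11 black — skip
      7 gray
        7→6: 6 black — skip
        2 gray
          2→11: 11 black — skip
          1 gray
            1→6: 6 black — skip
          1 black
        2 black
        8 gray
          8→2: 2 black — skip
          8→0: 0 is gray → back edge
Back edge closes the cycle 0 → 10 → 4 → 7 → 8 → 0; its vertices are {0, 4, 7, 8, 10}.

0, 4, 7, 8, 10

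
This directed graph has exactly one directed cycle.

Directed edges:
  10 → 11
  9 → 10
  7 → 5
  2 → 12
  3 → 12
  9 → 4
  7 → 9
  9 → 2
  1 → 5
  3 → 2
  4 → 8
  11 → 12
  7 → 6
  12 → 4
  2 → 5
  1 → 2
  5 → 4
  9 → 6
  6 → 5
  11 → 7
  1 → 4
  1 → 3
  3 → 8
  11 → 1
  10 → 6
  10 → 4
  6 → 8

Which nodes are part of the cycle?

7, 9, 10, 11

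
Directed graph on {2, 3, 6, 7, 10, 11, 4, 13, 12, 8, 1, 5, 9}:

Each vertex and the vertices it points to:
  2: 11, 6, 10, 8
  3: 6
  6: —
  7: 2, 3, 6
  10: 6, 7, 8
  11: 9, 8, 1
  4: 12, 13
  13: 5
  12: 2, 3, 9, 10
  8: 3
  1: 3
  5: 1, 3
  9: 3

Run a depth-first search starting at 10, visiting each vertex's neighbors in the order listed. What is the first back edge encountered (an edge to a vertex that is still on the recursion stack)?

DFS from 10 (visiting each vertex's neighbors in the order listed); mark gray on enter, black on exit:
10 gray
  6 gray
  6 black
  7 gray
    2 gray
      11 gray
        9 gray
          3 gray
            3→6: 6 black — skip
          3 black
        9 black
        8 gray
          8→3: 3 black — skip
        8 black
        1 gray
          1→3: 3 black — skip
        1 black
      11 black
      2→6: 6 black — skip
      2→10: 10 is gray → back edge
First back edge: 2 → 10.

2->10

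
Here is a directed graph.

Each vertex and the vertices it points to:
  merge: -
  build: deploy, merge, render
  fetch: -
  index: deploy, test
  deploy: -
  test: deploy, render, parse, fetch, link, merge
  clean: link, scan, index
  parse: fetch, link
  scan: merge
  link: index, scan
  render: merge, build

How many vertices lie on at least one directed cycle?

A vertex is on a directed cycle iff it belongs to a strongly connected component of size ≥ 2 (or has a self-loop).
The vertices on cycles are {link, test, build, index, parse, render} — 6 in total.

6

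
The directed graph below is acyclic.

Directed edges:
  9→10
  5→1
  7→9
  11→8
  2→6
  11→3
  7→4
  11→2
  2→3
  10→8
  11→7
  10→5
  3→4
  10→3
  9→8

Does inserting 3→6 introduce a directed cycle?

No

Adding 3→6 creates a cycle iff 6 can already reach 3.
Explore from 6: no path reaches 3. The graph stays acyclic.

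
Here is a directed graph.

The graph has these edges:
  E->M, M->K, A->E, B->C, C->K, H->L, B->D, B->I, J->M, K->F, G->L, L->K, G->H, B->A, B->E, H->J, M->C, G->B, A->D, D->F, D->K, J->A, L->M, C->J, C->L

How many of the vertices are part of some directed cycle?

6

A vertex is on a directed cycle iff it belongs to a strongly connected component of size ≥ 2 (or has a self-loop).
The vertices on cycles are {A, C, E, J, L, M} — 6 in total.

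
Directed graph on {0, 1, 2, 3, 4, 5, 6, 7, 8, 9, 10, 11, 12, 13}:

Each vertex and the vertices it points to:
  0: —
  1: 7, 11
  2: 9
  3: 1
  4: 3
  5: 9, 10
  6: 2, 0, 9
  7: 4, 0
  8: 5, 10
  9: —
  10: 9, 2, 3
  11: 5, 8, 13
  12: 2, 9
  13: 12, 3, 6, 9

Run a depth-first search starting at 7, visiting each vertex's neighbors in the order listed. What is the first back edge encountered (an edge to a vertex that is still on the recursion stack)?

DFS from 7 (visiting each vertex's neighbors in the order listed); mark gray on enter, black on exit:
7 gray
  4 gray
    3 gray
      1 gray
        1→7: 7 is gray → back edge
First back edge: 1 → 7.

1->7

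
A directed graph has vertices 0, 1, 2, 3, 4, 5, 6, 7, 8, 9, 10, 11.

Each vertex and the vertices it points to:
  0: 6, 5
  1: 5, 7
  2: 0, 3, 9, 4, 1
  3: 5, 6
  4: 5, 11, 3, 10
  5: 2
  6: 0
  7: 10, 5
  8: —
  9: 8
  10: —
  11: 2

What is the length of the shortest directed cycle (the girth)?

For each vertex v, BFS finds the shortest path from v back to v.
The shortest such closed walk is 0 → 6 → 0, length 2.

2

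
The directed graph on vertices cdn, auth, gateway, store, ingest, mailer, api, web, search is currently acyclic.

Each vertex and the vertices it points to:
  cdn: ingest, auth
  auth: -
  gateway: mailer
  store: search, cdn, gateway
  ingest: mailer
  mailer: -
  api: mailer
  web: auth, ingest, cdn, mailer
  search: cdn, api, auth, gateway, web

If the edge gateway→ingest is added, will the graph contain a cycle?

Adding gateway→ingest creates a cycle iff ingest can already reach gateway.
Explore from ingest: no path reaches gateway. The graph stays acyclic.

No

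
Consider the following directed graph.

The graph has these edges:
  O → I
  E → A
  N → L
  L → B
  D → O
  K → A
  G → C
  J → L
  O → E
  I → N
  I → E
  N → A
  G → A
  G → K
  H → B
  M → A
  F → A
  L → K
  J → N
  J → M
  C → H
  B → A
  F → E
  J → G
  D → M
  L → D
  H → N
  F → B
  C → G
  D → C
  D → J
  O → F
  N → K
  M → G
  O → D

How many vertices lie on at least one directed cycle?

A vertex is on a directed cycle iff it belongs to a strongly connected component of size ≥ 2 (or has a self-loop).
The vertices on cycles are {C, D, G, H, I, J, L, M, N, O} — 10 in total.

10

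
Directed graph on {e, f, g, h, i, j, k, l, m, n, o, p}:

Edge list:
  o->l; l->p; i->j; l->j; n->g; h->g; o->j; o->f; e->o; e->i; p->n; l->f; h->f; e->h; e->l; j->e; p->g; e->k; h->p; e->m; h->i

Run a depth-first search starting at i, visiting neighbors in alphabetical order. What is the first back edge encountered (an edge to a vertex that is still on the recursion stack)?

h→i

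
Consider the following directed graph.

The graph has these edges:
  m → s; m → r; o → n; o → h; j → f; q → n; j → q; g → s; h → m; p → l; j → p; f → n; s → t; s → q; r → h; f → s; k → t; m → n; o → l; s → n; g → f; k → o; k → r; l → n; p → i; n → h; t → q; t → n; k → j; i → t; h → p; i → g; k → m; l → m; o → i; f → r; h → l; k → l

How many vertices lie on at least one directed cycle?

A vertex is on a directed cycle iff it belongs to a strongly connected component of size ≥ 2 (or has a self-loop).
The vertices on cycles are {f, g, h, i, l, m, n, p, q, r, s, t} — 12 in total.

12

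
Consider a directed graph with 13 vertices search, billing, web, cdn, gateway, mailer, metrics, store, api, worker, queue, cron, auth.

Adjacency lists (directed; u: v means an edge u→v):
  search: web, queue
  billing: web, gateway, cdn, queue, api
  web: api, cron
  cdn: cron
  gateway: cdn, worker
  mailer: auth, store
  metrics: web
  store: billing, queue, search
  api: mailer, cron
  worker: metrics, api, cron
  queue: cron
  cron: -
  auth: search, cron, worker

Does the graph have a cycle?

DFS with white/gray/black marking, starting from cron:
cron gray
cron black
search gray
  web gray
    api gray
      mailer gray
        auth gray
          auth→search: search is gray → back edge
Back edge found, so a cycle exists: search → web → api → mailer → auth → search.

Yes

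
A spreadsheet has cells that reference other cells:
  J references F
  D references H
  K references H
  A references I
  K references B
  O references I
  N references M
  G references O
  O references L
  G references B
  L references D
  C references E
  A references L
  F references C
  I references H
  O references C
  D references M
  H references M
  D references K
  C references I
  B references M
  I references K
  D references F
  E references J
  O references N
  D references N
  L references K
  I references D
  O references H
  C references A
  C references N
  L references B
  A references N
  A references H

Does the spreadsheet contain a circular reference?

Yes

DFS with white/gray/black marking, starting from J:
J gray
  F gray
    C gray
      N gray
        M gray
        M black
      N black
      E gray
        E→J: J is gray → back edge
Back edge found, so a cycle exists: J → F → C → E → J.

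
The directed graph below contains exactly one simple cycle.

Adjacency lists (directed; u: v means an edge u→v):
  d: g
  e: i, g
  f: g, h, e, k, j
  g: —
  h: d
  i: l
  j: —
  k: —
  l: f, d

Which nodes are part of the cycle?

e, f, i, l

DFS with gray/black marking from f:
f gray
  g gray
  g black
  h gray
    d gray
      d→g: g black — skip
    d black
  h black
  e gray
    i gray
      l gray
        l→f: f is gray → back edge
Back edge closes the cycle f → e → i → l → f; its vertices are {e, f, i, l}.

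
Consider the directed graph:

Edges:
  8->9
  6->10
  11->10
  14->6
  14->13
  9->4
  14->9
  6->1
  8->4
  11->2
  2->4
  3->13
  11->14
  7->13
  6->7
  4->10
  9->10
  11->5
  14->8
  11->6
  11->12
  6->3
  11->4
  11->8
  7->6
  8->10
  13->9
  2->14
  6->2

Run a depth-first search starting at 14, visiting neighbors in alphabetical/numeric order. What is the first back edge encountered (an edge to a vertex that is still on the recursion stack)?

2->14

DFS from 14 (visiting neighbors in alphabetical/numeric order); mark gray on enter, black on exit:
14 gray
  6 gray
    1 gray
    1 black
    2 gray
      4 gray
        10 gray
        10 black
      4 black
      2→14: 14 is gray → back edge
First back edge: 2 → 14.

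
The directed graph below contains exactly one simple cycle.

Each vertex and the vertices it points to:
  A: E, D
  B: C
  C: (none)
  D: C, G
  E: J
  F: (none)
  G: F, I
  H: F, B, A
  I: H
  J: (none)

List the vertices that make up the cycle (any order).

DFS with gray/black marking from H:
H gray
  F gray
  F black
  B gray
    C gray
    C black
  B black
  A gray
    E gray
      J gray
      J black
    E black
    D gray
      D→C: C black — skip
      G gray
        G→F: F black — skip
        I gray
          I→H: H is gray → back edge
Back edge closes the cycle H → A → D → G → I → H; its vertices are {A, D, G, H, I}.

A, D, G, H, I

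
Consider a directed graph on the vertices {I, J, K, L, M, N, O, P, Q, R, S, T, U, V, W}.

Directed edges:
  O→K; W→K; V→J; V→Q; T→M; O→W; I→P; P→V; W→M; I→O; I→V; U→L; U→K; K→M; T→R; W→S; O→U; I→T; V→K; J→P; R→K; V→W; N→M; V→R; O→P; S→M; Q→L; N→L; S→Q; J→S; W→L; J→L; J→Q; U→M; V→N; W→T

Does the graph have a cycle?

DFS with white/gray/black marking, starting from N:
N gray
  M gray
  M black
  L gray
  L black
N black
I gray
  V gray
    R gray
      K gray
        K→M: M black — skip
      K black
    R black
    W gray
      W→M: M black — skip
      W→L: L black — skip
      T gray
        T→M: M black — skip
        T→R: R black — skip
      T black
      W→K: K black — skip
      S gray
        S→M: M black — skip
        Q gray
          Q→L: L black — skip
        Q black
      S black
    W black
    J gray
      J→L: L black — skip
      P gray
        P→V: V is gray → back edge
Back edge found, so a cycle exists: V → J → P → V.

Yes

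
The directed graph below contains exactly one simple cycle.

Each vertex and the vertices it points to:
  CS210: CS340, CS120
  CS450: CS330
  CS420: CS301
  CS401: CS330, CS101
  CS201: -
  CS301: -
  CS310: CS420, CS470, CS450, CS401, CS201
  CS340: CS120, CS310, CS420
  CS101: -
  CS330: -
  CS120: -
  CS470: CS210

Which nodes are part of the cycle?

DFS with gray/black marking from CS340:
CS340 gray
  CS120 gray
  CS120 black
  CS310 gray
    CS420 gray
      CS301 gray
      CS301 black
    CS420 black
    CS470 gray
      CS210 gray
        CS210→CS340: CS340 is gray → back edge
Back edge closes the cycle CS340 → CS310 → CS470 → CS210 → CS340; its vertices are {CS210, CS310, CS340, CS470}.

CS210, CS310, CS340, CS470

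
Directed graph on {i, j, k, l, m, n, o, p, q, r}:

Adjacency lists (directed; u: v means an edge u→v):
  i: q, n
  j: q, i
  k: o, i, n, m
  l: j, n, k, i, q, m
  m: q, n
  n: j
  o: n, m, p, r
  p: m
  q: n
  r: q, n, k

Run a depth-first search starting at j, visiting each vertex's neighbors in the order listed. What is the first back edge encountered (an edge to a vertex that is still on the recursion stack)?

DFS from j (visiting each vertex's neighbors in the order listed); mark gray on enter, black on exit:
j gray
  q gray
    n gray
      n→j: j is gray → back edge
First back edge: n → j.

n->j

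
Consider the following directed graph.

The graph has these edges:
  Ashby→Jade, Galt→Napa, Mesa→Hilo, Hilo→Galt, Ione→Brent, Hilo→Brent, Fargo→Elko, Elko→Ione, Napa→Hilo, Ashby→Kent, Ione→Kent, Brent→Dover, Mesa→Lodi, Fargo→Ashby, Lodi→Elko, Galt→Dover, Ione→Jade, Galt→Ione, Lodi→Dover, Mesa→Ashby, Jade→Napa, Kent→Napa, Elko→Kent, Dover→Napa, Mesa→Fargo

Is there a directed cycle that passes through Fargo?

No

Fargo lies on a cycle iff there is a path from Fargo back to itself.
Exploring from Fargo, it never reaches itself; equivalently, its strongly connected component is a singleton.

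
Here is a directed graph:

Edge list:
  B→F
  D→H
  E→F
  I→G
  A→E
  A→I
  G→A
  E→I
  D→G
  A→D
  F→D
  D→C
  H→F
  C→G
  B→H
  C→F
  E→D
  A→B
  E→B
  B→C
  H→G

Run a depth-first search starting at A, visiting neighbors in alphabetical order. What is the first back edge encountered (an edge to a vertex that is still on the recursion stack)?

DFS from A (visiting neighbors in alphabetical order); mark gray on enter, black on exit:
A gray
  B gray
    C gray
      F gray
        D gray
          D→C: C is gray → back edge
First back edge: D → C.

D→C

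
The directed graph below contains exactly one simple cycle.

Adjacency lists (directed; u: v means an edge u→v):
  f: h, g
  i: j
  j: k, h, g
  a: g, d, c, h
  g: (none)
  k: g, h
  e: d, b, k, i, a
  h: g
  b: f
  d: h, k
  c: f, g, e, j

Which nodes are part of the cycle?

a, c, e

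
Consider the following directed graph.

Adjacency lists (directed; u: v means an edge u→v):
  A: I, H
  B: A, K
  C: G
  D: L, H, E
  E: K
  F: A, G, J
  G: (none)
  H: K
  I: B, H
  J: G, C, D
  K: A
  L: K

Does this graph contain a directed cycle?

Yes

DFS with white/gray/black marking, starting from I:
I gray
  B gray
    A gray
      A→I: I is gray → back edge
Back edge found, so a cycle exists: I → B → A → I.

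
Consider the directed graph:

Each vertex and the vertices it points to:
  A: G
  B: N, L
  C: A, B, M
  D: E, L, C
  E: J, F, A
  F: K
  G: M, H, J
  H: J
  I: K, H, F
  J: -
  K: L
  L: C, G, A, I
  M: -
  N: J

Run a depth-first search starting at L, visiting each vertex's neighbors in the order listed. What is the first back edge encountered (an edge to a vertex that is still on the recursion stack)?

DFS from L (visiting each vertex's neighbors in the order listed); mark gray on enter, black on exit:
L gray
  C gray
    A gray
      G gray
        M gray
        M black
        H gray
          J gray
          J black
        H black
        G→J: J black — skip
      G black
    A black
    B gray
      N gray
        N→J: J black — skip
      N black
      B→L: L is gray → back edge
First back edge: B → L.

B→L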